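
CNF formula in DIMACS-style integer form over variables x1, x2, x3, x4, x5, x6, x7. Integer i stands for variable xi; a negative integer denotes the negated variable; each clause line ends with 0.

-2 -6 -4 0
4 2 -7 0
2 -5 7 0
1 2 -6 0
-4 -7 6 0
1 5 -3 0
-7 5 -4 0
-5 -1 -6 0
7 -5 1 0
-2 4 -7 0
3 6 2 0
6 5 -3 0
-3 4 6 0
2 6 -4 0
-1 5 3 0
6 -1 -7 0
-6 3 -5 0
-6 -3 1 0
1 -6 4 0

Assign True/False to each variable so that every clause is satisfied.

Set x1 = True and propagate.
For the remaining variables, x2 = False, x3 = True, x4 = False, x5 = False, x6 = True, x7 = False works.
Every clause has at least one true literal under this assignment.

x1=T, x2=F, x3=T, x4=F, x5=F, x6=T, x7=F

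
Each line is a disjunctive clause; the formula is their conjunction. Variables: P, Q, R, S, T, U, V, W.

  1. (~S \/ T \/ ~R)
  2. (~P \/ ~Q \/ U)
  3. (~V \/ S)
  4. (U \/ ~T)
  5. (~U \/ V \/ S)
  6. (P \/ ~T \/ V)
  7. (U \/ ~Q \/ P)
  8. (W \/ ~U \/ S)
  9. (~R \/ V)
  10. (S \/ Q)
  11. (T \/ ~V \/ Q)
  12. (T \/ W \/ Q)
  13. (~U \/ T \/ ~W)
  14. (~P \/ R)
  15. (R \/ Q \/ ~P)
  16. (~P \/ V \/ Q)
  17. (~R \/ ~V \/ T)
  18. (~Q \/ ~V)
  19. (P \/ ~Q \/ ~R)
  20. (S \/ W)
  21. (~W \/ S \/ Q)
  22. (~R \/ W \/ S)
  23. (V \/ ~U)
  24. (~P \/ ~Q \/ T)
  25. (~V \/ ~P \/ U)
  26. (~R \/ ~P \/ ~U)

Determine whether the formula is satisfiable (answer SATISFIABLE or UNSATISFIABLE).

SATISFIABLE

Branch on P: take P = False.
Set Q = False and propagate.
  then S is forced to True.
For the remaining variables, R = True, T = True, U = True, V = True, W = False works.
Every clause has at least one true literal under this assignment.
So P=False  Q=False  R=True  S=True  T=True  U=True  V=True  W=False is a satisfying assignment.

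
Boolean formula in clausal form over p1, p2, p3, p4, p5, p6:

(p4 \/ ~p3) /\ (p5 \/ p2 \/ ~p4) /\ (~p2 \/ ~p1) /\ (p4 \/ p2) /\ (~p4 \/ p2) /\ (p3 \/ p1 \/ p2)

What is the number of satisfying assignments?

Split on p2, then p4.
  p2=T, p4=T: forces p1=F; p3, p5, p6 free → 2^3 = 8.
  p2=T, p4=F: remaining (p1,p3,p5,p6) ∈ {(F,F,F,F); (F,F,F,T); (F,F,T,F); (F,F,T,T)} — 4.
  p2=F, p4=T: a clause becomes empty — 0.
  p2=F, p4=F: a clause becomes empty — 0.
Total: 8 + 4 + 0 + 0 = 12.

12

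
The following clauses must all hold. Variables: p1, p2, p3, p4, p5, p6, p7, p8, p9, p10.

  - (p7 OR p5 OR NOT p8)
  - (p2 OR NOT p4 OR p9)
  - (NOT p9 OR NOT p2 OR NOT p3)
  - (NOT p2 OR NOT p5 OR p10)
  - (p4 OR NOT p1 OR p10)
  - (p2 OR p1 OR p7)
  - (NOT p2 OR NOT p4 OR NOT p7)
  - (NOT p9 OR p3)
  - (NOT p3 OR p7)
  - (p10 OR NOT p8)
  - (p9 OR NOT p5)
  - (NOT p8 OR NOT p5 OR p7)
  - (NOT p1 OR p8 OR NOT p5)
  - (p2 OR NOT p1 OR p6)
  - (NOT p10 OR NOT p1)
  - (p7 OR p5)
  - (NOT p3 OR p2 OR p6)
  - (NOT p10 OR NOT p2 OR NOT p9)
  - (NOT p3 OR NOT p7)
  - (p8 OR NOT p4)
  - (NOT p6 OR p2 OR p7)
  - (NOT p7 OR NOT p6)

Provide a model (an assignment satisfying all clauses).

p1=False, p2=True, p3=False, p4=False, p5=False, p6=False, p7=True, p8=False, p9=False, p10=False

Set p1 = False and propagate.
Try p2 = True.
For the remaining variables, p3 = False, p4 = False, p5 = False, p6 = False, p7 = True, p8 = False, p9 = False, p10 = False works.
Every clause has at least one true literal under this assignment.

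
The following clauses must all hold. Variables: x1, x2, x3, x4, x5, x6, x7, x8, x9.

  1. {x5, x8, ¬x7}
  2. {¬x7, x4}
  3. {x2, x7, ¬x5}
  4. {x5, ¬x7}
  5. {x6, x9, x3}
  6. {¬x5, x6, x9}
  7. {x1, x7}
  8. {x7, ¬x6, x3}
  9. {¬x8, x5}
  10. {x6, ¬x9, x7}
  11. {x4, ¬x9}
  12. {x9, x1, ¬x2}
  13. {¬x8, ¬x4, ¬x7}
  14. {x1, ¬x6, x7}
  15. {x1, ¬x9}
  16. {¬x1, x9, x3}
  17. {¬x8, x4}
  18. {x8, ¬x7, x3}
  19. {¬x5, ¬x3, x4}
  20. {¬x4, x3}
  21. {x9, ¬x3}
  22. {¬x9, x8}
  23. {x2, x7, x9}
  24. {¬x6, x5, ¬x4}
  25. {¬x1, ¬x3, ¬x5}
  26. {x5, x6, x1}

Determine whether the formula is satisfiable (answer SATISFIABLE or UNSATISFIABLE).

x7 = True:
  propagation gives x4=True, x5=True, x8=False, x3=True; an empty clause results — contradiction.
x7 = False:
  x9 = True:
    propagation gives x6=True, x3=True, x4=True, x8=True; an empty clause results — contradiction.
  x9 = False:
    propagation gives x3=True; an empty clause results — contradiction.
Every branch closes, so no satisfying assignment exists.

UNSATISFIABLE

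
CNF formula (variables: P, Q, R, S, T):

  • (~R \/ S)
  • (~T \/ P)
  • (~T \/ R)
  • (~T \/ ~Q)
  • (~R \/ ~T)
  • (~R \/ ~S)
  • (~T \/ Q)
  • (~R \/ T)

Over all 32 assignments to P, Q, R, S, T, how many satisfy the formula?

Case analysis on T and R:
  T=1, R=1: a clause becomes empty — 0.
  T=1, R=0: a clause becomes empty — 0.
  T=0, R=1: a clause becomes empty — 0.
  T=0, R=0: P, Q, S free → 2^3 = 8.
Total: 0 + 0 + 0 + 8 = 8.

8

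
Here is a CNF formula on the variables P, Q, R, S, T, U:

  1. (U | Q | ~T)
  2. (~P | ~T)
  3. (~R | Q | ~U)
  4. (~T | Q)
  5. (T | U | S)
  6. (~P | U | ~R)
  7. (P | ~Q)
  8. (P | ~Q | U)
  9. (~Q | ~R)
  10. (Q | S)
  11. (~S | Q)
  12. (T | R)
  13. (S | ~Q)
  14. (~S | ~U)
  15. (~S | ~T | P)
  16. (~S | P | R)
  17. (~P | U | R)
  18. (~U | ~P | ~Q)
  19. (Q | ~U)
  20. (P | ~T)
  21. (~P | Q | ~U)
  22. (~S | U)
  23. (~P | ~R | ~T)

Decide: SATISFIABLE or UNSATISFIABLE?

Q = True:
  propagation gives P=True, T=False, R=False; an empty clause results — contradiction.
Q = False:
  propagation gives T=False, S=True; an empty clause results — contradiction.
Every branch closes, so no satisfying assignment exists.

UNSATISFIABLE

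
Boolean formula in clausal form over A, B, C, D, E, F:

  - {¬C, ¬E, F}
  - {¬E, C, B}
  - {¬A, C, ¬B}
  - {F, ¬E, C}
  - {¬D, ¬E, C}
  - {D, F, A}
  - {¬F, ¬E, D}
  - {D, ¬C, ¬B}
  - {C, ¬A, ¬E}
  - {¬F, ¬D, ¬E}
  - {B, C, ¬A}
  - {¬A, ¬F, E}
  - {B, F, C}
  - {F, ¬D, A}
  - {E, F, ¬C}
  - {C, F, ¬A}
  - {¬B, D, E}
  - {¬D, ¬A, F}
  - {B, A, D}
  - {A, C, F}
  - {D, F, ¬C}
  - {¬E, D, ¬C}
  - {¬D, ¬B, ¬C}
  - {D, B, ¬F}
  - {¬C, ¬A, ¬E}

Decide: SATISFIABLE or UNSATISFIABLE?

SATISFIABLE

Branch on A: take A = False.
The remaining clauses are satisfied by B = False, C = True, D = True, E = False, F = True.
So A = 0, B = 0, C = 1, D = 1, E = 0, F = 1 is a satisfying assignment.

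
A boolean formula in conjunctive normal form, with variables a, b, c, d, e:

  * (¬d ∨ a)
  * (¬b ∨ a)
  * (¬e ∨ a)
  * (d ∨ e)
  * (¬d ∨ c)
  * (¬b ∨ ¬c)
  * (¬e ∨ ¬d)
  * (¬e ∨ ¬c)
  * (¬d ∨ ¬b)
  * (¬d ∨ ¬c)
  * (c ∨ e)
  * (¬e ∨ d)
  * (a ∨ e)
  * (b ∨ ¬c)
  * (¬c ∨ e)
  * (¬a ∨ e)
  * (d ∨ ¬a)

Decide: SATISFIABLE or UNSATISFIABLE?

UNSATISFIABLE

e = True:
  propagation gives a=True, d=False; an empty clause results — contradiction.
e = False:
  propagation gives d=True, a=True; an empty clause results — contradiction.
Every branch closes, so no satisfying assignment exists.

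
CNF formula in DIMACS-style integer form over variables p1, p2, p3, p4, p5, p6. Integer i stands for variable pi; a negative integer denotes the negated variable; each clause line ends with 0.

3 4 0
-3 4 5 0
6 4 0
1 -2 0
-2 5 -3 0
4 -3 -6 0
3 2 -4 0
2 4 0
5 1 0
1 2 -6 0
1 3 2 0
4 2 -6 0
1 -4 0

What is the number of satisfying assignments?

10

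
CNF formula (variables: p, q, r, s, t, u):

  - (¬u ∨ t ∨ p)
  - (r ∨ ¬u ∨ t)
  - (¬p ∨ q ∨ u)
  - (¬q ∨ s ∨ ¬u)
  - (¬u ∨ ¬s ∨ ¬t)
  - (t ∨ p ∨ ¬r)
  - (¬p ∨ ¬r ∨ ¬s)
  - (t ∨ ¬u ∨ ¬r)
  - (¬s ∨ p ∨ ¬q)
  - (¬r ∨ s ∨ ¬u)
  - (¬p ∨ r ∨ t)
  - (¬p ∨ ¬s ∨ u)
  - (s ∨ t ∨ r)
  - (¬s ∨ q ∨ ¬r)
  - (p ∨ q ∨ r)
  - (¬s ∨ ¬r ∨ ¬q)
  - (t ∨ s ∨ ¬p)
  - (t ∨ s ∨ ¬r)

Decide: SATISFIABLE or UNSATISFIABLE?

Branch on p: take p = True.
Branch on q: take q = True.
For the remaining variables, r = False, s = False, t = True, u = False works.
So p=True, q=True, r=False, s=False, t=True, u=False is a satisfying assignment.

SATISFIABLE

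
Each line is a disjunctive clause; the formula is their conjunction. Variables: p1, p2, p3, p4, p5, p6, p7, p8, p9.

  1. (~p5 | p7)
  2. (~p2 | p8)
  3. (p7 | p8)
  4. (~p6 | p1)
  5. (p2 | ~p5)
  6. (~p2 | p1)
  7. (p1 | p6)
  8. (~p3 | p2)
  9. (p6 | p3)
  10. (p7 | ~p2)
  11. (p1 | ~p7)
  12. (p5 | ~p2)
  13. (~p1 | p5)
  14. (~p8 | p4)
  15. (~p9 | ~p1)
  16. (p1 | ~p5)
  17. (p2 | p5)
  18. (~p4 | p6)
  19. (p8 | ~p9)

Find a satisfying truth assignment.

p1=T, p2=T, p3=T, p4=T, p5=T, p6=T, p7=T, p8=T, p9=F

Check each clause:
  1. (p7 | ~p5) — p7 is true.
  2. (~p2 | p8) — p8 is true.
  3. (p8 | p7) — p8 is true.
  4. (~p6 | p1) — p1 is true.
  5. (~p5 | p2) — p2 is true.
  6. (p1 | ~p2) — p1 is true.
  7. (p6 | p1) — p1 is true.
  8. (~p3 | p2) — p2 is true.
  9. (p3 | p6) — p3 is true.
  10. (~p2 | p7) — p7 is true.
  11. (~p7 | p1) — p1 is true.
  12. (~p2 | p5) — p5 is true.
  13. (~p1 | p5) — p5 is true.
  14. (~p8 | p4) — p4 is true.
  15. (~p1 | ~p9) — ~p9 is true.
  16. (~p5 | p1) — p1 is true.
  17. (p5 | p2) — p2 is true.
  18. (p6 | ~p4) — p6 is true.
  19. (p8 | ~p9) — p8 is true.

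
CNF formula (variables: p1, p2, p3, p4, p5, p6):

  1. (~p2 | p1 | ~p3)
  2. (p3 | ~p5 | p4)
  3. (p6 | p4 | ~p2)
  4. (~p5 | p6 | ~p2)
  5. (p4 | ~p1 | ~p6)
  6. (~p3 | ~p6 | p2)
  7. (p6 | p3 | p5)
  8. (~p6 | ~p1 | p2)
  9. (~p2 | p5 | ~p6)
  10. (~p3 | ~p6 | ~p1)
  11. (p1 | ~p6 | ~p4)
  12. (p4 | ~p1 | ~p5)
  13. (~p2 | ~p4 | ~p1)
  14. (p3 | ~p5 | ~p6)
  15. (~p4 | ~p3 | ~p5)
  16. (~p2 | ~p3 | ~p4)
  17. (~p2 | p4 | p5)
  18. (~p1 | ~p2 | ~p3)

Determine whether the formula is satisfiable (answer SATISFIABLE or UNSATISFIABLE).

Branch on p1: take p1 = False.
Branch on p2: take p2 = False.
For the remaining variables, p3 = False, p4 = True, p5 = True, p6 = False works.
Every clause has at least one true literal under this assignment.
So p1=0  p2=0  p3=0  p4=1  p5=1  p6=0 is a satisfying assignment.

SATISFIABLE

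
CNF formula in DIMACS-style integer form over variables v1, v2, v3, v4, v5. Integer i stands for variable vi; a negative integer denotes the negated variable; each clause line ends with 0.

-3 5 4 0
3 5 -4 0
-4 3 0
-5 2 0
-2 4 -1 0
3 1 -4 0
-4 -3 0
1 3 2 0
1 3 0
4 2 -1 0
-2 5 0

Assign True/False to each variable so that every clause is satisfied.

v1 = F, v2 = T, v3 = T, v4 = F, v5 = T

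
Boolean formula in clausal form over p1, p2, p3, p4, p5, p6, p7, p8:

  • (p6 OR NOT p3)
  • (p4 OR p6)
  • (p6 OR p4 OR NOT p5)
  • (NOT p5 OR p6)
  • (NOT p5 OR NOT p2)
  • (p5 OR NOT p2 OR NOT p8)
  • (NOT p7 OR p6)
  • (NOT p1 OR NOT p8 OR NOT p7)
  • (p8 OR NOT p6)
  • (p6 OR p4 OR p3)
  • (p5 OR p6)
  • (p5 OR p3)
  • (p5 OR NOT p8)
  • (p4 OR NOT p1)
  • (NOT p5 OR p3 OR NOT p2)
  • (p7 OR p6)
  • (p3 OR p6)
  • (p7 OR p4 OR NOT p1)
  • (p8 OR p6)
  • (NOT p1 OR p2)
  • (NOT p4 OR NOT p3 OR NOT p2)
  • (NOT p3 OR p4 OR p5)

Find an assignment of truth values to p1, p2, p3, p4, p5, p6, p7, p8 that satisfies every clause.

Pure literal: p1 appears only negated; assign p1 = False.
Try p2 = False.
Set p3 = False and propagate.
  then p5 is forced to True.
  then p6 is forced to True.
  then p8 is forced to True.
p4, p7 are now unconstrained; take p4 = False, p7 = True.

p1 = False, p2 = False, p3 = False, p4 = False, p5 = True, p6 = True, p7 = True, p8 = True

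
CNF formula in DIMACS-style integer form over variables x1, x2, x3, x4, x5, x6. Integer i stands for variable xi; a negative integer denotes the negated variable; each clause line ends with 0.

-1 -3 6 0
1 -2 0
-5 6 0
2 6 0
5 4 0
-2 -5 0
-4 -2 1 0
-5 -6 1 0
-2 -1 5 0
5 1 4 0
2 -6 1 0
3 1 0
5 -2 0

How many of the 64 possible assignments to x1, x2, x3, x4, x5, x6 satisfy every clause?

6

The models are:
  x1=1 x2=0 x3=0 x4=0 x5=1 x6=1
  x1=1 x2=0 x3=0 x4=1 x5=0 x6=1
  x1=1 x2=0 x3=0 x4=1 x5=1 x6=1
  x1=1 x2=0 x3=1 x4=0 x5=1 x6=1
  x1=1 x2=0 x3=1 x4=1 x5=0 x6=1
  x1=1 x2=0 x3=1 x4=1 x5=1 x6=1
Count: 6.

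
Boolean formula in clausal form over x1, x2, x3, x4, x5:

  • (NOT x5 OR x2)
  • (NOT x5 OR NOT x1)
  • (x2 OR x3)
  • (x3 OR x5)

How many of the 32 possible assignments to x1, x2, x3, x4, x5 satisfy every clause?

Split on x5, then x2.
  x5=1, x2=1: remaining (x1,x3,x4) ∈ {(0,0,0); (0,0,1); (0,1,0); (0,1,1)} — 4.
  x5=1, x2=0: a clause becomes empty — 0.
  x5=0, x2=1: remaining (x1,x3,x4) ∈ {(0,1,0); (0,1,1); (1,1,0); (1,1,1)} — 4.
  x5=0, x2=0: remaining (x1,x3,x4) ∈ {(0,1,0); (0,1,1); (1,1,0); (1,1,1)} — 4.
Total: 4 + 0 + 4 + 4 = 12.

12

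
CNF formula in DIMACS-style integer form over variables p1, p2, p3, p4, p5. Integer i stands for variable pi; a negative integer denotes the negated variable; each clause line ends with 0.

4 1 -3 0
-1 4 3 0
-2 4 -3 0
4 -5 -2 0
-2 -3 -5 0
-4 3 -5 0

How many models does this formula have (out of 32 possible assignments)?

15

Case analysis on p3 and p4:
  p3=T, p4=T: p1 free; 3 ways for (p2,p5) × 2^1 = 6.
  p3=T, p4=F: remaining (p1,p2,p5) ∈ {(T,F,F); (T,F,T)} — 2.
  p3=F, p4=T: remaining (p1,p2,p5) ∈ {(F,F,F); (F,T,F); (T,F,F); (T,T,F)} — 4.
  p3=F, p4=F: remaining (p1,p2,p5) ∈ {(F,F,F); (F,F,T); (F,T,F)} — 3.
Total: 6 + 2 + 4 + 3 = 15.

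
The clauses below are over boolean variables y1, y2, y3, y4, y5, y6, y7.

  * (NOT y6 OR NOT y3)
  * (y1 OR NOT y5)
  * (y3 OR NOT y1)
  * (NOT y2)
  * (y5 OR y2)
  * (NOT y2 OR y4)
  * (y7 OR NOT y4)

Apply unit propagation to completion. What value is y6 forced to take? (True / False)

False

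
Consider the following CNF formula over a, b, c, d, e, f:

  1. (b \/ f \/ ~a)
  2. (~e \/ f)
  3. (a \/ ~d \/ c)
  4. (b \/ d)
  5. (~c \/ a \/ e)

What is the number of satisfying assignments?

Case analysis on a and b:
  a=1, b=1: c, d free; 3 ways for (e,f) × 2^2 = 12.
  a=1, b=0: remaining (c,d,e,f) ∈ {(0,1,0,1); (0,1,1,1); (1,1,0,1); (1,1,1,1)} — 4.
  a=0, b=1: 5 of the 16 assignments to (c,d,e,f) work.
  a=0, b=0: remaining (c,d,e,f) ∈ {(1,1,1,1)} — 1.
Total: 12 + 4 + 5 + 1 = 22.

22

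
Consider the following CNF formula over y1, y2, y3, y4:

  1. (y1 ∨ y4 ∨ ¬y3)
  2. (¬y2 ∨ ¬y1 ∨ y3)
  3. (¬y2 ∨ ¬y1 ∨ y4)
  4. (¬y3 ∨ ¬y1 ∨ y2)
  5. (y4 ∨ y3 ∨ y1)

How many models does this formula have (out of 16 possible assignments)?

Satisfying assignments:
  y1=0 y2=0 y3=0 y4=1
  y1=0 y2=0 y3=1 y4=1
  y1=0 y2=1 y3=0 y4=1
  y1=0 y2=1 y3=1 y4=1
  y1=1 y2=0 y3=0 y4=0
  y1=1 y2=0 y3=0 y4=1
  y1=1 y2=1 y3=1 y4=1
Count: 7.

7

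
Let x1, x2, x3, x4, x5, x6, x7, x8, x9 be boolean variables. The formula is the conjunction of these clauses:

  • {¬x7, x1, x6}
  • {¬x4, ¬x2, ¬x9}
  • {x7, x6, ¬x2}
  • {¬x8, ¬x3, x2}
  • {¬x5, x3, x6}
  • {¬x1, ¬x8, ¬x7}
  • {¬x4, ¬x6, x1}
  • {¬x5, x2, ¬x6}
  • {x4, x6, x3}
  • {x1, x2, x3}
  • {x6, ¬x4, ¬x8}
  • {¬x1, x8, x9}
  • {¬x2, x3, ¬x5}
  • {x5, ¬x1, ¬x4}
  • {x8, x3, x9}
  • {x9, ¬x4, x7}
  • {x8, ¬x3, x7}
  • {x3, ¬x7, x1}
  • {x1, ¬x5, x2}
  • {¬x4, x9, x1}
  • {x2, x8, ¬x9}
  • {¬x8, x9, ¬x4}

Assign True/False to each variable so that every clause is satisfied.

x1 = False, x2 = True, x3 = False, x4 = False, x5 = False, x6 = True, x7 = False, x8 = False, x9 = True

Check each clause:
  1. {x6, ¬x7, x1} — ¬x7 is true.
  2. {¬x9, ¬x4, ¬x2} — ¬x4 is true.
  3. {x6, x7, ¬x2} — x6 is true.
  4. {x2, ¬x8, ¬x3} — ¬x8 is true.
  5. {x6, x3, ¬x5} — ¬x5 is true.
  6. {¬x1, ¬x8, ¬x7} — ¬x8 is true.
  7. {x1, ¬x6, ¬x4} — ¬x4 is true.
  8. {¬x6, x2, ¬x5} — x2 is true.
  9. {x4, x3, x6} — x6 is true.
  10. {x3, x1, x2} — x2 is true.
  11. {¬x4, x6, ¬x8} — ¬x8 is true.
  12. {¬x1, x9, x8} — x9 is true.
  13. {x3, ¬x2, ¬x5} — ¬x5 is true.
  14. {¬x4, ¬x1, x5} — ¬x4 is true.
  15. {x9, x3, x8} — x9 is true.
  16. {x7, x9, ¬x4} — x9 is true.
  17. {x7, ¬x3, x8} — ¬x3 is true.
  18. {x1, ¬x7, x3} — ¬x7 is true.
  19. {x2, ¬x5, x1} — x2 is true.
  20. {¬x4, x1, x9} — x9 is true.
  21. {x2, x8, ¬x9} — x2 is true.
  22. {¬x4, ¬x8, x9} — ¬x8 is true.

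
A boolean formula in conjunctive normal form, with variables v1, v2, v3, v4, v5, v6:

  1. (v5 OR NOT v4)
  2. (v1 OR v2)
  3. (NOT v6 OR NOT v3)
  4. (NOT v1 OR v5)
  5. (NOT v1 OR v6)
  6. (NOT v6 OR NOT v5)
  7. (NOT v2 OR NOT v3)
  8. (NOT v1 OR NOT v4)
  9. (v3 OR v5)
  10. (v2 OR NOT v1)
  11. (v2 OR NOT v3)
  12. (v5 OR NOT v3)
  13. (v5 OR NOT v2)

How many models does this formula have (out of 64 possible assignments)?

2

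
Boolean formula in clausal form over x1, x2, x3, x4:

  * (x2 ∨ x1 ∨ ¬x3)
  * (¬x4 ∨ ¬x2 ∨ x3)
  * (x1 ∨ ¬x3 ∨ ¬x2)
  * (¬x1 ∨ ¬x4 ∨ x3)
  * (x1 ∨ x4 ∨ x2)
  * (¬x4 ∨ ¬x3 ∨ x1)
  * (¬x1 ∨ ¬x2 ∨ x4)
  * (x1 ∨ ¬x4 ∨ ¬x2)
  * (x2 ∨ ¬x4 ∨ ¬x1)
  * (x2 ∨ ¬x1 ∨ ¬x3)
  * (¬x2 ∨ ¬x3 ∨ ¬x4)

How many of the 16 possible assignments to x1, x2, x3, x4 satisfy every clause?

Satisfying assignments:
  x1=0 x2=0 x3=0 x4=1
  x1=0 x2=1 x3=0 x4=0
  x1=1 x2=0 x3=0 x4=0
Count: 3.

3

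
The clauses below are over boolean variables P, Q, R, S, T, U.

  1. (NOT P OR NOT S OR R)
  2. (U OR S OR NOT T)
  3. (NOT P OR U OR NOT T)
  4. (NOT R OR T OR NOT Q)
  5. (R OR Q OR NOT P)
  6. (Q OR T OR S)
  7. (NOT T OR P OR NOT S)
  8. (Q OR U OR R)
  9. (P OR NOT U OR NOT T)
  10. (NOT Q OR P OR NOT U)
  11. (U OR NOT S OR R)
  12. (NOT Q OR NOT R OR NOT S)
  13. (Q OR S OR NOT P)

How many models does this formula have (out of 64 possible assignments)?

11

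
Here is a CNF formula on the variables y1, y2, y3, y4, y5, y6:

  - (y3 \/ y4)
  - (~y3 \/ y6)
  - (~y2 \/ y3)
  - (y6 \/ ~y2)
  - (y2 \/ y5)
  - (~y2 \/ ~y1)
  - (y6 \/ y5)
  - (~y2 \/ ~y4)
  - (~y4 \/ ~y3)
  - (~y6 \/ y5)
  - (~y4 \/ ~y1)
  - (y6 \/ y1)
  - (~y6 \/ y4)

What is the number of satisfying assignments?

Satisfying assignments:
  y1=F y2=F y3=F y4=T y5=T y6=T
That's 1 in total.

1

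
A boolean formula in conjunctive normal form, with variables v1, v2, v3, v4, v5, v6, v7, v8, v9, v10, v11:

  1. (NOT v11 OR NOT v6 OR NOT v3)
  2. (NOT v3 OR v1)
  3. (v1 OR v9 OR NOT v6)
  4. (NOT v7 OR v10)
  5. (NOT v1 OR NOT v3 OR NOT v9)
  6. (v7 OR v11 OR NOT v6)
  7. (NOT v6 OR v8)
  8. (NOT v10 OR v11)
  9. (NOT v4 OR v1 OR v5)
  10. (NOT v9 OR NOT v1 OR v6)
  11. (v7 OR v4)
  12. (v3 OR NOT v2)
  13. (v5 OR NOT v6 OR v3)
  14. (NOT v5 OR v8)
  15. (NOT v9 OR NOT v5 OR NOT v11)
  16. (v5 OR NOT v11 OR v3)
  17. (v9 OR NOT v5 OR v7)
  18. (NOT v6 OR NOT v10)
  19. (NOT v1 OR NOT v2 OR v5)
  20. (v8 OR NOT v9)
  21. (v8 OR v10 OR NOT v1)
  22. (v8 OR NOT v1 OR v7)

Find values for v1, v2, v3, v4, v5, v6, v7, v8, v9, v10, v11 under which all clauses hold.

v1=1, v2=0, v3=0, v4=1, v5=1, v6=0, v7=1, v8=1, v9=0, v10=1, v11=1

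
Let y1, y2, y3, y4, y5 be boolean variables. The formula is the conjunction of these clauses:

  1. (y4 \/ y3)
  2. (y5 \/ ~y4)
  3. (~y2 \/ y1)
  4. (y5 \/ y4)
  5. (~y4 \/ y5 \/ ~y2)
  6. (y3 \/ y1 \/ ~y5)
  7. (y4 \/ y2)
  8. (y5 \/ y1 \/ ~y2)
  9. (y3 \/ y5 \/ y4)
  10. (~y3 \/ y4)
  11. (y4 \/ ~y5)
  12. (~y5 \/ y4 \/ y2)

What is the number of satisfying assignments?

The models are:
  y1=F y2=F y3=T y4=T y5=T
  y1=T y2=F y3=F y4=T y5=T
  y1=T y2=F y3=T y4=T y5=T
  y1=T y2=T y3=F y4=T y5=T
  y1=T y2=T y3=T y4=T y5=T
Count: 5.

5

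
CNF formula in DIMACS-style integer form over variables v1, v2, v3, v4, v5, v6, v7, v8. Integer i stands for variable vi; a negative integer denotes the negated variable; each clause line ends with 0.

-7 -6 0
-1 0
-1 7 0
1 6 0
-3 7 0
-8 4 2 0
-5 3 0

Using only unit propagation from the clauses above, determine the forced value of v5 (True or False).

Unit clause (~v1) sets v1 = False.
(v1 | v6) with v1 = False leaves only v6, so v6 = True.
(~v6 | ~v7) with v6 = True leaves only ~v7, so v7 = False.
In (v7 | ~v3), v7 is now false; ~v3 must hold, so v3 = False.
(~v5 | v3): since v3 = False, the clause reduces to (~v5). v5 = False.

False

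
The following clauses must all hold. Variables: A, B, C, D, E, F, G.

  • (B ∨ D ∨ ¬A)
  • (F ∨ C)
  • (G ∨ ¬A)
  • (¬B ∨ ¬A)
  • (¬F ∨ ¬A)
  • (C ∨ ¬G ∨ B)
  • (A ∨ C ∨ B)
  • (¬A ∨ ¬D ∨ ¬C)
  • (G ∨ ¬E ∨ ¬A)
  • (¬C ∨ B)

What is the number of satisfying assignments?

Case analysis on A and B:
  A=T, B=T: a clause becomes empty — 0.
  A=T, B=F: a clause becomes empty — 0.
  A=F, B=T: D, E, G free; 3 ways for (C,F) × 2^3 = 24.
  A=F, B=F: a clause becomes empty — 0.
Total: 0 + 0 + 24 + 0 = 24.

24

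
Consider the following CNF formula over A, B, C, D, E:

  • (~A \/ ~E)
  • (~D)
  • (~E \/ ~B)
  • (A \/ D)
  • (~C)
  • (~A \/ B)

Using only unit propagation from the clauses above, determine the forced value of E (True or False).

Unit clause (~D) sets D = False.
(A \/ D) with D = False leaves only A, so A = True.
(~E \/ ~A) with A = True leaves only ~E, so E = False.

False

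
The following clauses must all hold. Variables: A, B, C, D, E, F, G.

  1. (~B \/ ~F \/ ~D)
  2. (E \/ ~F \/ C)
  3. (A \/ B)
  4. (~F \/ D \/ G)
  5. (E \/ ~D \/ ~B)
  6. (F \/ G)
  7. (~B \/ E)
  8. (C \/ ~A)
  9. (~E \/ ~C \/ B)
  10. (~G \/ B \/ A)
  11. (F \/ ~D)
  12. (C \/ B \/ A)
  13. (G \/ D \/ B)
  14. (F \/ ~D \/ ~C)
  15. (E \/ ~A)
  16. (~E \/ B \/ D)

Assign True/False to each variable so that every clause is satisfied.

A=T, B=T, C=T, D=F, E=T, F=F, G=T

Set A = True and propagate.
  then C is forced to True.
  then E is forced to True.
  then B is forced to True.
For the remaining variables, D = False, F = False, G = True works.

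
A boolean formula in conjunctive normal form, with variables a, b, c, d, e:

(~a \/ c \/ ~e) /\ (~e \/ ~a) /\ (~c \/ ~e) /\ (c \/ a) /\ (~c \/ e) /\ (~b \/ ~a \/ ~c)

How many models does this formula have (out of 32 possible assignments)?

Satisfying assignments:
  a=T b=F c=F d=F e=F
  a=T b=F c=F d=T e=F
  a=T b=T c=F d=F e=F
  a=T b=T c=F d=T e=F
That's 4 in total.

4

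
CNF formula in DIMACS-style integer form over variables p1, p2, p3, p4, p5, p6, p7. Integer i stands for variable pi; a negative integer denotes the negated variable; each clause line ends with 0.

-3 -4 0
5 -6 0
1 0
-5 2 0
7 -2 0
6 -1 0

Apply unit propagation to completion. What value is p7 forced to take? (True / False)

True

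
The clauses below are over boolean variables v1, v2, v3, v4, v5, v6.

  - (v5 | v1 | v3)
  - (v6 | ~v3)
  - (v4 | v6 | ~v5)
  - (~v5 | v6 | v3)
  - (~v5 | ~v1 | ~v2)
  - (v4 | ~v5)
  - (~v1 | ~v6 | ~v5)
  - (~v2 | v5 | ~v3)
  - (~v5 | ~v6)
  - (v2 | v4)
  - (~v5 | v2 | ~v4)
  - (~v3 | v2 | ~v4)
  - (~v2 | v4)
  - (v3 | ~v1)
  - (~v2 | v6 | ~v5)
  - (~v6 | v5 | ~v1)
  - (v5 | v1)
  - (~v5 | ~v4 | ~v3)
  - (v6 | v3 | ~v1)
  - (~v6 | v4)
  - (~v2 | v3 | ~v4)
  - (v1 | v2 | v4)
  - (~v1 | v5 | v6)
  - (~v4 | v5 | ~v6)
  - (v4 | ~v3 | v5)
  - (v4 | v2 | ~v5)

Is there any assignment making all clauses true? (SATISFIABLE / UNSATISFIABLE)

UNSATISFIABLE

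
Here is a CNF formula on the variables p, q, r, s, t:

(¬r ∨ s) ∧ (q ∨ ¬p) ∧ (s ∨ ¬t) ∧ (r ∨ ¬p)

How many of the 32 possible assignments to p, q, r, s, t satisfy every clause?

Split on p, then r.
  p=1, r=1: remaining (q,s,t) ∈ {(1,1,0); (1,1,1)} — 2.
  p=1, r=0: a clause becomes empty — 0.
  p=0, r=1: remaining (q,s,t) ∈ {(0,1,0); (0,1,1); (1,1,0); (1,1,1)} — 4.
  p=0, r=0: q free; 3 ways for (s,t) × 2^1 = 6.
Total: 2 + 0 + 4 + 6 = 12.

12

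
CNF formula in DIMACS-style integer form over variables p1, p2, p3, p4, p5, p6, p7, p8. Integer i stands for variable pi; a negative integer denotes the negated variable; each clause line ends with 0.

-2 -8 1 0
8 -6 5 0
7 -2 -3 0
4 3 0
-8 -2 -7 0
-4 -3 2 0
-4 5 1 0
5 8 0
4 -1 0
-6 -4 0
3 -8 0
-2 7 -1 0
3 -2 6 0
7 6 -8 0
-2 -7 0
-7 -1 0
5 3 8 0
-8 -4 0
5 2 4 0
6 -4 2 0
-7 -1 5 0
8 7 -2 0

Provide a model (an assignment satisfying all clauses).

p5 occurs only positively in the remaining clauses — set p5 = True.
Set p1 = False and propagate.
The remaining clauses are satisfied by p2 = False, p3 = True, p4 = False, p6 = True, p7 = False, p8 = True.

p1 = False, p2 = False, p3 = True, p4 = False, p5 = True, p6 = True, p7 = False, p8 = True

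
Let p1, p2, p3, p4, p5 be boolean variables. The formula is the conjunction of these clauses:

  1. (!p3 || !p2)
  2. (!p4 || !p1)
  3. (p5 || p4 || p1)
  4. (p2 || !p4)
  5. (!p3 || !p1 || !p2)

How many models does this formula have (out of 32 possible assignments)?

11

Split on p1, then p2.
  p1=1, p2=1: remaining (p3,p4,p5) ∈ {(0,0,0); (0,0,1)} — 2.
  p1=1, p2=0: remaining (p3,p4,p5) ∈ {(0,0,0); (0,0,1); (1,0,0); (1,0,1)} — 4.
  p1=0, p2=1: remaining (p3,p4,p5) ∈ {(0,0,1); (0,1,0); (0,1,1)} — 3.
  p1=0, p2=0: remaining (p3,p4,p5) ∈ {(0,0,1); (1,0,1)} — 2.
Total: 2 + 4 + 3 + 2 = 11.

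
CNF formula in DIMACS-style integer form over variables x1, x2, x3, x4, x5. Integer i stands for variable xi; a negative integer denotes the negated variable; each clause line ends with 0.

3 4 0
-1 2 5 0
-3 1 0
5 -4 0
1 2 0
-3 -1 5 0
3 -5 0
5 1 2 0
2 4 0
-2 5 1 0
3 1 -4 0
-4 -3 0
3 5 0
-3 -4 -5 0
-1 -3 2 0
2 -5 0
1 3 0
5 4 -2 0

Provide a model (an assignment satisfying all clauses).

x1 = T, x2 = T, x3 = T, x4 = F, x5 = T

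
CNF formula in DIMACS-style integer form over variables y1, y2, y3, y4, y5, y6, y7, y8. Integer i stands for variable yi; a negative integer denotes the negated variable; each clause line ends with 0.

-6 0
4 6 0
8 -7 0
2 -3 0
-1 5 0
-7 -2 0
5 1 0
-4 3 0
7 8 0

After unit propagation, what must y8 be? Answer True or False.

True

(NOT y6) stands alone — y6 = False.
From (y4 OR y6) and y6 = False: y4 = True.
(y3 OR NOT y4): since y4 = True, the clause reduces to (y3). y3 = True.
In (NOT y3 OR y2), NOT y3 is now false; y2 must hold, so y2 = True.
In (NOT y7 OR NOT y2), NOT y2 is now false; NOT y7 must hold, so y7 = False.
From (y7 OR y8) and y7 = False: y8 = True.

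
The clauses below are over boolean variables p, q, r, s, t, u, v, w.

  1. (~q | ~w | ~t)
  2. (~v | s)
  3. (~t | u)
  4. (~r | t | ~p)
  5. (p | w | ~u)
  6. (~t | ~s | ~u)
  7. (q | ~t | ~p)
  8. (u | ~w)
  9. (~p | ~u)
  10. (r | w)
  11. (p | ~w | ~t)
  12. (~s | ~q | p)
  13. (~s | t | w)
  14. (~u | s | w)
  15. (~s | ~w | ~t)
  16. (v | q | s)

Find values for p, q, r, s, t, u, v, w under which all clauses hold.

p=False, q=True, r=True, s=False, t=False, u=False, v=False, w=False

Check each clause:
  1. (~t | ~w | ~q) — ~w is true.
  2. (~v | s) — ~v is true.
  3. (u | ~t) — ~t is true.
  4. (~p | ~r | t) — ~p is true.
  5. (w | ~u | p) — ~u is true.
  6. (~u | ~t | ~s) — ~u is true.
  7. (~t | q | ~p) — q is true.
  8. (~w | u) — ~w is true.
  9. (~u | ~p) — ~u is true.
  10. (w | r) — r is true.
  11. (~w | ~t | p) — ~w is true.
  12. (~s | ~q | p) — ~s is true.
  13. (t | w | ~s) — ~s is true.
  14. (w | s | ~u) — ~u is true.
  15. (~w | ~t | ~s) — ~w is true.
  16. (v | q | s) — q is true.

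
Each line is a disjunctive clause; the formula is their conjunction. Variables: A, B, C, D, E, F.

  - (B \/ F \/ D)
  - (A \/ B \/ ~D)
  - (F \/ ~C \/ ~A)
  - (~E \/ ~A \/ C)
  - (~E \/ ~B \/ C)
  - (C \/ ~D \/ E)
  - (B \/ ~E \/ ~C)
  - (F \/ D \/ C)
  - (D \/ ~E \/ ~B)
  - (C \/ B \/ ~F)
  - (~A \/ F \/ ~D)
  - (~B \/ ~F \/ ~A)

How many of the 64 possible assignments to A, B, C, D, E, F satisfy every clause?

10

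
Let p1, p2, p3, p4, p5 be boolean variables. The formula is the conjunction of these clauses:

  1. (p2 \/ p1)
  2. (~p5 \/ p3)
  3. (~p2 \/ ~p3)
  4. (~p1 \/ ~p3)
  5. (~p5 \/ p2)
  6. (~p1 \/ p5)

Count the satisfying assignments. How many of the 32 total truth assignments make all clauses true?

2

The models are:
  p1=F p2=T p3=F p4=F p5=F
  p1=F p2=T p3=F p4=T p5=F
Count: 2.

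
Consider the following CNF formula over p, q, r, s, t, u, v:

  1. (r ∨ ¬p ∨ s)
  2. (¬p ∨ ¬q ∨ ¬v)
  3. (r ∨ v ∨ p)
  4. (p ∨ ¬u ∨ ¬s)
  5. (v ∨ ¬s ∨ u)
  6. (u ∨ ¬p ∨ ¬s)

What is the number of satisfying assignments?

56

Split on p, then s.
  p=T, s=T: r, t free; 3 ways for (q,u,v) × 2^2 = 12.
  p=T, s=F: t, u free; 3 ways for (q,r,v) × 2^2 = 12.
  p=F, s=T: forces u=F; v=T; q, r, t free → 2^3 = 8.
  p=F, s=F: q, t, u free; 3 ways for (r,v) × 2^3 = 24.
Total: 12 + 12 + 8 + 24 = 56.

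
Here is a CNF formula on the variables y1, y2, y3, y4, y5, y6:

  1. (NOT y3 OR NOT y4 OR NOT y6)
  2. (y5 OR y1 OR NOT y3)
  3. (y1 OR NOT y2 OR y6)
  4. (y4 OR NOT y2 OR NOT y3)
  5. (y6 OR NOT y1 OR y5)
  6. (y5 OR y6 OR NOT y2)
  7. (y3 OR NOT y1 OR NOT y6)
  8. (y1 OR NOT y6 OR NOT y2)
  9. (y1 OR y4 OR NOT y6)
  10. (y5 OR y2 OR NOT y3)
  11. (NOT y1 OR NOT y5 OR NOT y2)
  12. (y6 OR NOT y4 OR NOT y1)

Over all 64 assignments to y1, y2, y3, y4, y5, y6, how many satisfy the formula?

Split on y1, then y6.
  y1=T, y6=T: remaining (y2,y3,y4,y5) ∈ {(F,T,F,T)} — 1.
  y1=T, y6=F: remaining (y2,y3,y4,y5) ∈ {(F,F,F,T); (F,T,F,T)} — 2.
  y1=F, y6=T: remaining (y2,y3,y4,y5) ∈ {(F,F,T,F); (F,F,T,T)} — 2.
  y1=F, y6=F: y4 free; 3 ways for (y2,y3,y5) × 2^1 = 6.
Total: 1 + 2 + 2 + 6 = 11.

11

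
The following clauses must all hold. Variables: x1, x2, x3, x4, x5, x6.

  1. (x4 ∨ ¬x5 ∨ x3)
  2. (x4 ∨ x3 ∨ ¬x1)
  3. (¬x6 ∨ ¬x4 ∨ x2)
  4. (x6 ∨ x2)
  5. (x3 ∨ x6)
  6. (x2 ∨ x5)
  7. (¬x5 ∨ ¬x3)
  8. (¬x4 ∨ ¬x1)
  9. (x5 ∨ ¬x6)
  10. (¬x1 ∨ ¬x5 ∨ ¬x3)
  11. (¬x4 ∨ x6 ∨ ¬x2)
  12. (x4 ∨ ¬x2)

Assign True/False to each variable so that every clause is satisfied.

x1 = False, x2 = True, x3 = False, x4 = True, x5 = True, x6 = True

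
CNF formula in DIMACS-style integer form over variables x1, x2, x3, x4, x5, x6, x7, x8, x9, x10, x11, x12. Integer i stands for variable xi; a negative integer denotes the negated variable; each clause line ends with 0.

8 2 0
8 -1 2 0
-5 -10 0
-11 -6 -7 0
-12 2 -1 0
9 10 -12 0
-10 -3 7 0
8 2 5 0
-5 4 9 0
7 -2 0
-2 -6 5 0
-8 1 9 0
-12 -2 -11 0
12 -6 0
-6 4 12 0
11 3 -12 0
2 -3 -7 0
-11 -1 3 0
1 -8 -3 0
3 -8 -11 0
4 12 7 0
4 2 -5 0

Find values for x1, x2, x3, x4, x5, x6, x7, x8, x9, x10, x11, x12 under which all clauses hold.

x1=T, x2=T, x3=T, x4=F, x5=F, x6=F, x7=T, x8=F, x9=T, x10=T, x11=T, x12=F

Pure literal: x6 appears only negated; assign x6 = False.
x9 occurs only positively in the remaining clauses — set x9 = True.
Set x1 = True and propagate.
The remaining clauses are satisfied by x2 = True, x3 = True, x4 = False, x5 = False, x7 = True, x8 = False, x10 = True, x11 = True, x12 = False.
Every clause has at least one true literal under this assignment.
Check each clause:
  1. {x8, x2} — x2 is true.
  2. {x2, ¬x1, x8} — x2 is true.
  3. {¬x5, ¬x10} — ¬x5 is true.
  4. {¬x6, ¬x11, ¬x7} — ¬x6 is true.
  5. {¬x1, x2, ¬x12} — x2 is true.
  6. {x9, x10, ¬x12} — x9 is true.
  7. {¬x10, ¬x3, x7} — x7 is true.
  8. {x5, x8, x2} — x2 is true.
  9. {x9, ¬x5, x4} — x9 is true.
  10. {x7, ¬x2} — x7 is true.
  11. {¬x2, x5, ¬x6} — ¬x6 is true.
  12. {x9, x1, ¬x8} — ¬x8 is true.
  13. {¬x2, ¬x11, ¬x12} — ¬x12 is true.
  14. {x12, ¬x6} — ¬x6 is true.
  15. {x12, ¬x6, x4} — ¬x6 is true.
  16. {x11, ¬x12, x3} — x11 is true.
  17. {x2, ¬x7, ¬x3} — x2 is true.
  18. {¬x11, x3, ¬x1} — x3 is true.
  19. {¬x8, ¬x3, x1} — ¬x8 is true.
  20. {x3, ¬x8, ¬x11} — ¬x8 is true.
  21. {x12, x7, x4} — x7 is true.
  22. {x4, x2, ¬x5} — x2 is true.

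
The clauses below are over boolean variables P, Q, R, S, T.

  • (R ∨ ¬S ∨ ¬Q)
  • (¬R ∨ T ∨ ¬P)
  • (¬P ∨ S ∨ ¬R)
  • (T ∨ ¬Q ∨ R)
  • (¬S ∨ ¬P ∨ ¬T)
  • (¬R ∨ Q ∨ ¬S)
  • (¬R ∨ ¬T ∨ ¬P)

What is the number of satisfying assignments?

15

Case analysis on R and P:
  R=T, P=T: a clause becomes empty — 0.
  R=T, P=F: T free; 3 ways for (Q,S) × 2^1 = 6.
  R=F, P=T: remaining (Q,S,T) ∈ {(F,F,F); (F,F,T); (F,T,F); (T,F,T)} — 4.
  R=F, P=F: 5 of the 8 assignments to (Q,S,T) work.
Total: 0 + 6 + 4 + 5 = 15.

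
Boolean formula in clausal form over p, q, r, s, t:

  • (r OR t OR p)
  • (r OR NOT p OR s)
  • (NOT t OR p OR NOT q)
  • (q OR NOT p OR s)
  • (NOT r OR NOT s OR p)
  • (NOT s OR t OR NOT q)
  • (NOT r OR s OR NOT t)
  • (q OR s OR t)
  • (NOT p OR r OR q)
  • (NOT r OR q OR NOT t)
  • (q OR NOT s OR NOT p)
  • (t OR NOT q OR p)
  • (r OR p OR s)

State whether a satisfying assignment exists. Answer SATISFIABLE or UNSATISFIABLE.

SATISFIABLE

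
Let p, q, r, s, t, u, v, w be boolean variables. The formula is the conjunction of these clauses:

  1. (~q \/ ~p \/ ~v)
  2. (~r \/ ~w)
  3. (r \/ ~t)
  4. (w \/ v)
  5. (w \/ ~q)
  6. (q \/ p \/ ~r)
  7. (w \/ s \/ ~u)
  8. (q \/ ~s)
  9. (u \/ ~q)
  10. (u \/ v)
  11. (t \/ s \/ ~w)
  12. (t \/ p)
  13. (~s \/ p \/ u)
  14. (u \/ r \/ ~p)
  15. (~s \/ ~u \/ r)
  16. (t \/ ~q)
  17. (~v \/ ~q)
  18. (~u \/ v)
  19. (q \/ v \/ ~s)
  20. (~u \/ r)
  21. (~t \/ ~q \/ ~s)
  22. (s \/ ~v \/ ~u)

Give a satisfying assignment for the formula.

p=True, q=False, r=True, s=False, t=True, u=False, v=True, w=False

Try p = True.
Branch on q: take q = False.
  then s is forced to False.
For the remaining variables, r = True, t = True, u = False, v = True, w = False works.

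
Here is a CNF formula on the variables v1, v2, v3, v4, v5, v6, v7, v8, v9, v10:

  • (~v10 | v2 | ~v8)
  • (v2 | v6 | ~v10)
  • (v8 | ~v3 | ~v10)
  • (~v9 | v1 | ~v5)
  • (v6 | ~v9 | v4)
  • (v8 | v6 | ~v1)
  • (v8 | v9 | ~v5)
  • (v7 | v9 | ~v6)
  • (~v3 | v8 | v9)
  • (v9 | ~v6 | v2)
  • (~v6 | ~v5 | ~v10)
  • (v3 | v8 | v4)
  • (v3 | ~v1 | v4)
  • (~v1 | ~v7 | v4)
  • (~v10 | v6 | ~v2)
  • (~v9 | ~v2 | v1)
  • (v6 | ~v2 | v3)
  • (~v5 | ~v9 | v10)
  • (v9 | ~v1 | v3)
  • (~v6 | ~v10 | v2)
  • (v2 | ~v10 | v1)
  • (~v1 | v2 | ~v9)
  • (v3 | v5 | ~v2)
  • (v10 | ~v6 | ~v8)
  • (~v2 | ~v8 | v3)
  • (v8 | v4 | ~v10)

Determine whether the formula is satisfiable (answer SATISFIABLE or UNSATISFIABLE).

SATISFIABLE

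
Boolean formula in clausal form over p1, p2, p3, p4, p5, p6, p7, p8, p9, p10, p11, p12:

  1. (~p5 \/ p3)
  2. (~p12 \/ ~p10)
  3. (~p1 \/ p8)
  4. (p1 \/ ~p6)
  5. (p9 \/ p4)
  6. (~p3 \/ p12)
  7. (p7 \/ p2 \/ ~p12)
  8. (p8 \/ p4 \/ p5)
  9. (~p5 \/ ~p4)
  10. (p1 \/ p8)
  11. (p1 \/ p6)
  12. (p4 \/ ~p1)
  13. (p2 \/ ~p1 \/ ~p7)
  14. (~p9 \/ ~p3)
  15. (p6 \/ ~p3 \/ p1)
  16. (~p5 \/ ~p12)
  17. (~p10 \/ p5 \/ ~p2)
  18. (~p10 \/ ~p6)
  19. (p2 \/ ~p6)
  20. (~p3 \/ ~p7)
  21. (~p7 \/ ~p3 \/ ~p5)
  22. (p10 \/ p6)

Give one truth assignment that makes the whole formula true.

p1 = 1, p2 = 1, p3 = 0, p4 = 1, p5 = 0, p6 = 1, p7 = 0, p8 = 1, p9 = 1, p10 = 0, p11 = 1, p12 = 0

Pure literal: p8 appears only positively; assign p8 = True.
Try p1 = True.
  then p4 is forced to True.
  then p5 is forced to False.
Set p2 = True and propagate.
  then p10 is forced to False.
  then p6 is forced to True.
For the remaining variables, p3 = False, p7 = False, p9 = True, p11 = True, p12 = False works.
Check each clause:
  1. (p3 \/ ~p5) — ~p5 is true.
  2. (~p10 \/ ~p12) — ~p12 is true.
  3. (~p1 \/ p8) — p8 is true.
  4. (~p6 \/ p1) — p1 is true.
  5. (p9 \/ p4) — p9 is true.
  6. (~p3 \/ p12) — ~p3 is true.
  7. (p7 \/ ~p12 \/ p2) — p2 is true.
  8. (p5 \/ p4 \/ p8) — p8 is true.
  9. (~p4 \/ ~p5) — ~p5 is true.
  10. (p1 \/ p8) — p8 is true.
  11. (p1 \/ p6) — p1 is true.
  12. (~p1 \/ p4) — p4 is true.
  13. (~p7 \/ p2 \/ ~p1) — ~p7 is true.
  14. (~p3 \/ ~p9) — ~p3 is true.
  15. (p1 \/ ~p3 \/ p6) — p1 is true.
  16. (~p5 \/ ~p12) — ~p5 is true.
  17. (~p2 \/ ~p10 \/ p5) — ~p10 is true.
  18. (~p6 \/ ~p10) — ~p10 is true.
  19. (~p6 \/ p2) — p2 is true.
  20. (~p7 \/ ~p3) — ~p7 is true.
  21. (~p3 \/ ~p5 \/ ~p7) — ~p7 is true.
  22. (p6 \/ p10) — p6 is true.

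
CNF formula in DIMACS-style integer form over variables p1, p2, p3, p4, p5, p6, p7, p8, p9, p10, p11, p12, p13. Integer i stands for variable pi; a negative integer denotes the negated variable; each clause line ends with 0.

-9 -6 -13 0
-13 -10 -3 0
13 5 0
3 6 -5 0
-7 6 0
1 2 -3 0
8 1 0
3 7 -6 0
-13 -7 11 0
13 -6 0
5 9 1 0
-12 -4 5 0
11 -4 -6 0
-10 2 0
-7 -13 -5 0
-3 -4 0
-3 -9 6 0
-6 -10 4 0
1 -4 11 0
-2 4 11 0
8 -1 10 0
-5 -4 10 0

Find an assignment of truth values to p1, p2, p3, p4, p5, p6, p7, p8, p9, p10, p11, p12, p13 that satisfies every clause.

Pure literal: p8 appears only positively; assign p8 = True.
Pure literal: p11 appears only positively; assign p11 = True.
Set p1 = True and propagate.
Try p2 = True.
The remaining clauses are satisfied by p3 = False, p4 = False, p5 = False, p6 = True, p7 = True, p9 = False, p10 = False, p12 = True, p13 = True.
Every clause has at least one true literal under this assignment.

p1=T, p2=T, p3=F, p4=F, p5=F, p6=T, p7=T, p8=T, p9=F, p10=F, p11=T, p12=T, p13=T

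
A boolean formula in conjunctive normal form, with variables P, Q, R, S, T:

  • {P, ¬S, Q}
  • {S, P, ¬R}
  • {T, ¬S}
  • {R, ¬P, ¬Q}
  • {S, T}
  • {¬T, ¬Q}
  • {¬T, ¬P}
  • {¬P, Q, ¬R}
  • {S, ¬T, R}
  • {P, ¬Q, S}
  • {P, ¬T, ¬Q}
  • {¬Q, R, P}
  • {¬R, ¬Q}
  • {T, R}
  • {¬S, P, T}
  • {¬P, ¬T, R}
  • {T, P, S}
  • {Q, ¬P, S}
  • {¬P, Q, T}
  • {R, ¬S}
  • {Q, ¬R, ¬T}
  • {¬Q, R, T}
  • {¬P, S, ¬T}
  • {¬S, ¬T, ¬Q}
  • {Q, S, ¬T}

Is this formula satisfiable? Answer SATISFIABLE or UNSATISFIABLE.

UNSATISFIABLE

T = True:
  propagation gives Q=False, P=False, S=False; an empty clause results — contradiction.
T = False:
  propagation gives S=False; an empty clause results — contradiction.
Every branch closes, so no satisfying assignment exists.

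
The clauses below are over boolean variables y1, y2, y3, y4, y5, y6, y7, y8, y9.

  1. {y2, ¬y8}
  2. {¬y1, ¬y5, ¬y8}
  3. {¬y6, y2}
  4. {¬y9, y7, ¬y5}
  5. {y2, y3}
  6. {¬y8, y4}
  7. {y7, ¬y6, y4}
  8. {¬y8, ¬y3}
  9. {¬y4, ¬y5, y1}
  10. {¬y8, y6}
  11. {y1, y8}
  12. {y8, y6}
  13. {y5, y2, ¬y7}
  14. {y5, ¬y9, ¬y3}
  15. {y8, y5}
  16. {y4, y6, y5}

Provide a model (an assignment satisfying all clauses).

y1=1, y2=1, y3=1, y4=1, y5=1, y6=1, y7=0, y8=0, y9=0

y2 occurs only positively in the remaining clauses — set y2 = True.
y9 occurs only negated in the remaining clauses — set y9 = False.
Branch on y1: take y1 = True.
For the remaining variables, y3 = True, y4 = True, y5 = True, y6 = True, y7 = False, y8 = False works.
Check each clause:
  1. {¬y8, y2} — ¬y8 is true.
  2. {¬y5, ¬y8, ¬y1} — ¬y8 is true.
  3. {y2, ¬y6} — y2 is true.
  4. {y7, ¬y5, ¬y9} — ¬y9 is true.
  5. {y2, y3} — y2 is true.
  6. {¬y8, y4} — ¬y8 is true.
  7. {y4, ¬y6, y7} — y4 is true.
  8. {¬y8, ¬y3} — ¬y8 is true.
  9. {¬y5, ¬y4, y1} — y1 is true.
  10. {¬y8, y6} — ¬y8 is true.
  11. {y1, y8} — y1 is true.
  12. {y6, y8} — y6 is true.
  13. {y2, ¬y7, y5} — ¬y7 is true.
  14. {¬y9, y5, ¬y3} — y5 is true.
  15. {y8, y5} — y5 is true.
  16. {y5, y6, y4} — y4 is true.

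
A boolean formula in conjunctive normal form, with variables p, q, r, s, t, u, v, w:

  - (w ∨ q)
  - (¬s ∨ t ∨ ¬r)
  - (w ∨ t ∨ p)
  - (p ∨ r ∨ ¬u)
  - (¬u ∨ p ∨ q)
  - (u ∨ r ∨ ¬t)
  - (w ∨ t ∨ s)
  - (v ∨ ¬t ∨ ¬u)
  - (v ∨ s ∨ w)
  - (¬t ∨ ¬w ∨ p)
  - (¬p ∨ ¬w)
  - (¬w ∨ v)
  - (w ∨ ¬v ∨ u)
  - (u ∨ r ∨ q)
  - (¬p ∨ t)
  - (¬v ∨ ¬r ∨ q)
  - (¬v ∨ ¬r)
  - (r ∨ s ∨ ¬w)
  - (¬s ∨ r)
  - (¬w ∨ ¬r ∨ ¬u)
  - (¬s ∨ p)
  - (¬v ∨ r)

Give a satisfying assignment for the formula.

p=True, q=True, r=True, s=True, t=True, u=False, v=False, w=False

Check each clause:
  1. (w ∨ q) — q is true.
  2. (¬s ∨ t ∨ ¬r) — t is true.
  3. (p ∨ w ∨ t) — p is true.
  4. (r ∨ ¬u ∨ p) — p is true.
  5. (¬u ∨ p ∨ q) — p is true.
  6. (u ∨ ¬t ∨ r) — r is true.
  7. (w ∨ t ∨ s) — s is true.
  8. (v ∨ ¬u ∨ ¬t) — ¬u is true.
  9. (v ∨ s ∨ w) — s is true.
  10. (p ∨ ¬w ∨ ¬t) — ¬w is true.
  11. (¬w ∨ ¬p) — ¬w is true.
  12. (¬w ∨ v) — ¬w is true.
  13. (¬v ∨ u ∨ w) — ¬v is true.
  14. (u ∨ r ∨ q) — q is true.
  15. (¬p ∨ t) — t is true.
  16. (¬r ∨ q ∨ ¬v) — ¬v is true.
  17. (¬v ∨ ¬r) — ¬v is true.
  18. (¬w ∨ s ∨ r) — ¬w is true.
  19. (r ∨ ¬s) — r is true.
  20. (¬w ∨ ¬u ∨ ¬r) — ¬w is true.
  21. (p ∨ ¬s) — p is true.
  22. (r ∨ ¬v) — ¬v is true.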